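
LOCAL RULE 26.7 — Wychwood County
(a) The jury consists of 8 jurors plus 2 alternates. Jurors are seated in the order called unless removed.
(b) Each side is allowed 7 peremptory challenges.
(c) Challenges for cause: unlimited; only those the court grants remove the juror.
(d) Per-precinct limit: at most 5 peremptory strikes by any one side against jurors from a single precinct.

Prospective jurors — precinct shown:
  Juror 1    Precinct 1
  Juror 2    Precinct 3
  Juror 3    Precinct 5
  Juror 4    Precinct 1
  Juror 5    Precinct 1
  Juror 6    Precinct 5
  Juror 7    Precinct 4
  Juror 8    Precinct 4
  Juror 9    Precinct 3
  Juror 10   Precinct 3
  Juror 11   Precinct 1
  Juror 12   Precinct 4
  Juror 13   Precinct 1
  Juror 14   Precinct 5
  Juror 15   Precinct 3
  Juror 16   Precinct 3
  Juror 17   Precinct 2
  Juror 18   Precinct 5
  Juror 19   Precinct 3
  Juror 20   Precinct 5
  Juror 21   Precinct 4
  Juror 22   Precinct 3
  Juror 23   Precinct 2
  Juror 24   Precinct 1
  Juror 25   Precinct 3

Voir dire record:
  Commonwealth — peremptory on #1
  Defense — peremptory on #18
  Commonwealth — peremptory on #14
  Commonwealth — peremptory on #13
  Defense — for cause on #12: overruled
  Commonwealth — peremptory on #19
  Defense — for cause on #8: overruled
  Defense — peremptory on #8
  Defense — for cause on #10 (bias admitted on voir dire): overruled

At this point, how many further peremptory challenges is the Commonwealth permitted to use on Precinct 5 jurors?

3

Commonwealth peremptories so far: #1, #14, #13, #19 — 4 of 7 used, 3 left overall.
Against Precinct 5: #14 — 1 used; per-precinct cap 5 leaves 4.
Binding limit: min(3, 4) = 3.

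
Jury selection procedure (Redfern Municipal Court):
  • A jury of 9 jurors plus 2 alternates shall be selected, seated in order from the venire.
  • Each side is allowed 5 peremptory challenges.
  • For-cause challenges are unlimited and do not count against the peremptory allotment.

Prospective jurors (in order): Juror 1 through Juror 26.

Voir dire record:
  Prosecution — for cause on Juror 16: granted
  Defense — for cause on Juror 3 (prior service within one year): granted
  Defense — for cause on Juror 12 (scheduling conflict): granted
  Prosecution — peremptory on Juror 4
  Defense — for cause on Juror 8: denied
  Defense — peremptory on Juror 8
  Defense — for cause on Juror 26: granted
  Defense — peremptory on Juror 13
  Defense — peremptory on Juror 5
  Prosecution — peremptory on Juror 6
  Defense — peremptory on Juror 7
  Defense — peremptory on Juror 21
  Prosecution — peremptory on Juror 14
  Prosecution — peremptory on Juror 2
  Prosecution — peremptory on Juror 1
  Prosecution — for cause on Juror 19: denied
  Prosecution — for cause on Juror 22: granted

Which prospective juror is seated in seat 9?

23

Removed: #1, #2, #3, #4, #5, #6, #7, #8, #12, #13, #14, #16, #21, #22, #26. (#19 stays — for-cause denied.)
Seating in order: seats 1–9 → #9, #10, #11, #15, #17, #18, #19, #20, #23; alternates → #24, #25.
So seat 9 is #23.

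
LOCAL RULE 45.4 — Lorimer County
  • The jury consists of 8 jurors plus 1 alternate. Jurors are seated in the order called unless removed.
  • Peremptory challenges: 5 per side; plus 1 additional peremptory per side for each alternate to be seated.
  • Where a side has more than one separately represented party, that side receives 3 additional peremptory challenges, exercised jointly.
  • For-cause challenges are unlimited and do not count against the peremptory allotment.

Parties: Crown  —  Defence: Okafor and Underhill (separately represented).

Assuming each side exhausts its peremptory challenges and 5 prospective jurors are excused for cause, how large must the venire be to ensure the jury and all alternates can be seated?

Seats to fill: 8 + 1 alternates = 9.
Peremptories — Crown: 5 + 1×1 = 6; Defence: 5 + 1×1 + 3 = 9; total 15.
For-cause removals: 5.
Minimum venire: 9 + 15 + 5 = 29.

29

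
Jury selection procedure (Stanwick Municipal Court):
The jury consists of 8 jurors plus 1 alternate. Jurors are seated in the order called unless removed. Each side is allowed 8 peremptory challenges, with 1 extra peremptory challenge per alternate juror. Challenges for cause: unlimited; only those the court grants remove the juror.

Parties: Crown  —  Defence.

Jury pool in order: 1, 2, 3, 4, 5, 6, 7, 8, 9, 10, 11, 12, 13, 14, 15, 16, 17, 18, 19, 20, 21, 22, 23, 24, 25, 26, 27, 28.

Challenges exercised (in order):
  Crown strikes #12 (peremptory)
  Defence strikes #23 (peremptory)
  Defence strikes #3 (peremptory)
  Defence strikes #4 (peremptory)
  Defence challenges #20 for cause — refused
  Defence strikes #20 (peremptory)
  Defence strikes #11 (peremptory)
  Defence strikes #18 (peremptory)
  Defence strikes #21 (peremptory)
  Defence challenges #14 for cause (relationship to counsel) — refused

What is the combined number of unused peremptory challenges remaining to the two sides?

Crown allotment: 8 base + 1 × 1 alternate = 9. Defence allotment: 8 base + 1 × 1 alternate = 9.
Crown peremptories used: #12 — 1.
Defence peremptories used: #23, #3, #4, #20, #11, #18, #21 — 7 (for-cause on #20, #14 don't count).
Remaining: (9 − 1) + (9 − 7) = 10.

10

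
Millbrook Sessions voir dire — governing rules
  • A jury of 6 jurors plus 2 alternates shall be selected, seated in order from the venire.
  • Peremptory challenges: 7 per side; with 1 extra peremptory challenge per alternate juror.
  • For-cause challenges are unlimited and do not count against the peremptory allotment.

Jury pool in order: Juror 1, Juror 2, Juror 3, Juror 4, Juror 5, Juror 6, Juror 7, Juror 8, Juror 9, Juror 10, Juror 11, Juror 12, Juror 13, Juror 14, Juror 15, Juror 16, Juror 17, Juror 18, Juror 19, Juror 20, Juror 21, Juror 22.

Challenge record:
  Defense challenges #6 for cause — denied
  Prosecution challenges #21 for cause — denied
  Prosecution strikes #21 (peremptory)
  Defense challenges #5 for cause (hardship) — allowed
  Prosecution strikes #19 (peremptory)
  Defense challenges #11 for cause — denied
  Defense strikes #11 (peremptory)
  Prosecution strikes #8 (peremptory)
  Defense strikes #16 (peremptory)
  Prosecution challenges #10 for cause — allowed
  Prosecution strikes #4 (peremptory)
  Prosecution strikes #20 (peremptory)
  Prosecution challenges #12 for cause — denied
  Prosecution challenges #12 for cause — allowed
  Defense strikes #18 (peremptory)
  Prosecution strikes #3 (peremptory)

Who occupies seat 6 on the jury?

13

Removed: #3, #4, #5, #8, #10, #11, #12, #16, #18, #19, #20, #21. (#6 stays — for-cause denied.)
Seating in order: seats 1–6 → #1, #2, #6, #7, #9, #13; alternates → #14, #15.
So seat 6 is #13.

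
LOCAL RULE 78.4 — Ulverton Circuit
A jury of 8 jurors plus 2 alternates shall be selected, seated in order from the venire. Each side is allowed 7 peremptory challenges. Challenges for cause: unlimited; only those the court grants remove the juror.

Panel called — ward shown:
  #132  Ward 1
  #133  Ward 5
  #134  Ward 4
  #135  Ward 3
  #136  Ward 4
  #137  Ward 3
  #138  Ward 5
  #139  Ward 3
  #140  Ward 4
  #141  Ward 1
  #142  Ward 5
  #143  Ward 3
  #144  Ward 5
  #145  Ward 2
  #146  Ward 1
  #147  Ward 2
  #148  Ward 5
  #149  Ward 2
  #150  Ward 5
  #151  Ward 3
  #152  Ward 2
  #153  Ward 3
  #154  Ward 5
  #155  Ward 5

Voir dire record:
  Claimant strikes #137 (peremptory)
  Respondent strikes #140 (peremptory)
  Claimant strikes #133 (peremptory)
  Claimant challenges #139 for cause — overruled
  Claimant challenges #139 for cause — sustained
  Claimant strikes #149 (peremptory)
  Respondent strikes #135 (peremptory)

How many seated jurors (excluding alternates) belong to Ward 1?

Removed: #133, #135, #137, #139, #140, #149.
Seated jurors 1–8: #132, #134, #136, #138, #141, #142, #143, #144 (alternates #145, #146 not counted).
Of those, in Ward 1: #132, #141 → 2.

2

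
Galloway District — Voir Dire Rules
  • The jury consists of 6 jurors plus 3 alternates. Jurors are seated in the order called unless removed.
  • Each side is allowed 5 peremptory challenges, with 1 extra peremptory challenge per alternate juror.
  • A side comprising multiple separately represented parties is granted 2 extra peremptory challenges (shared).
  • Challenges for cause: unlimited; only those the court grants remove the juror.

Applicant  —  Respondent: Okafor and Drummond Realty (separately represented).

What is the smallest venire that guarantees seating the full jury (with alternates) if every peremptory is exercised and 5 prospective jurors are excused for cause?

Seats to fill: 6 + 3 alternates = 9.
Peremptories — Applicant: 5 + 1×3 = 8; Respondent: 5 + 1×3 + 2 = 10; total 18.
For-cause removals: 5.
Minimum venire: 9 + 18 + 5 = 32.

32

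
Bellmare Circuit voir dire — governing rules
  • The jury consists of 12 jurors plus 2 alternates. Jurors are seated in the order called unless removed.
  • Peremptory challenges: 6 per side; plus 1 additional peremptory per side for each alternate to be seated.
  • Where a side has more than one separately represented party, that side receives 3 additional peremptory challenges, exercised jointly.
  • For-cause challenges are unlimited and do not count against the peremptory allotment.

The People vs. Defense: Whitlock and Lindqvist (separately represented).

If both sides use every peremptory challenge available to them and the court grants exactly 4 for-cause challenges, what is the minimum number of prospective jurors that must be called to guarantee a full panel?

37

Seats to fill: 12 + 2 alternates = 14.
Peremptories — The People: 6 + 1×2 = 8; Defense: 6 + 1×2 + 3 = 11; total 19.
For-cause removals: 4.
Minimum venire: 14 + 19 + 4 = 37.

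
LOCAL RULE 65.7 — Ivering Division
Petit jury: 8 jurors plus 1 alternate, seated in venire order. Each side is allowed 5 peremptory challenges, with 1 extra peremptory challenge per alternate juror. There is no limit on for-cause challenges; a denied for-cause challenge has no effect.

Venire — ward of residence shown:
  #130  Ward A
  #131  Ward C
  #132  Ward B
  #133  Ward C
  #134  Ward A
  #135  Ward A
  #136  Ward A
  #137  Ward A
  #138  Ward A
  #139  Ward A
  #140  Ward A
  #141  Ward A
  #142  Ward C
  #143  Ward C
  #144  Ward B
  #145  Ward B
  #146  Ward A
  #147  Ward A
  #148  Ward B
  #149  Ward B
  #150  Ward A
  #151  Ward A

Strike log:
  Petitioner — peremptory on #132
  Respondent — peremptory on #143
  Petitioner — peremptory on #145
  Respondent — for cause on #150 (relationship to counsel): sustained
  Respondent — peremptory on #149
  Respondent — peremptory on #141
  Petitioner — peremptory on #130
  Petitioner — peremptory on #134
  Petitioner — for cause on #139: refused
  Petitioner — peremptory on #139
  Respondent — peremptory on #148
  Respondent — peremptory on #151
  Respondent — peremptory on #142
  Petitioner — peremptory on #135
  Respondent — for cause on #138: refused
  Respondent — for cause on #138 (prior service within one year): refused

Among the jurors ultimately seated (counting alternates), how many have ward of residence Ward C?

Removed: #130, #132, #134, #135, #139, #141, #142, #143, #145, #148, #149, #150, #151.
Seated (9 incl. alternates): #131, #133, #136, #137, #138, #140, #144, #146, #147.
Of those, in Ward C: #131, #133 → 2.

2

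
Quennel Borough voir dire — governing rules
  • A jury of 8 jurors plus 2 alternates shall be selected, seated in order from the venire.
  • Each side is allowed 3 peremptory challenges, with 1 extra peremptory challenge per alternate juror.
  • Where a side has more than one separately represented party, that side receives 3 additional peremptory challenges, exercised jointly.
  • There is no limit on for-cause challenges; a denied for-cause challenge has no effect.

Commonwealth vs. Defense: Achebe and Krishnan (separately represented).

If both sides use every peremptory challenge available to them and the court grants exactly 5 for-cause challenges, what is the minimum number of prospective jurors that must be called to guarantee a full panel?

Seats to fill: 8 + 2 alternates = 10.
Peremptories — Commonwealth: 3 + 1×2 = 5; Defense: 3 + 1×2 + 3 = 8; total 13.
For-cause removals: 5.
Minimum venire: 10 + 13 + 5 = 28.

28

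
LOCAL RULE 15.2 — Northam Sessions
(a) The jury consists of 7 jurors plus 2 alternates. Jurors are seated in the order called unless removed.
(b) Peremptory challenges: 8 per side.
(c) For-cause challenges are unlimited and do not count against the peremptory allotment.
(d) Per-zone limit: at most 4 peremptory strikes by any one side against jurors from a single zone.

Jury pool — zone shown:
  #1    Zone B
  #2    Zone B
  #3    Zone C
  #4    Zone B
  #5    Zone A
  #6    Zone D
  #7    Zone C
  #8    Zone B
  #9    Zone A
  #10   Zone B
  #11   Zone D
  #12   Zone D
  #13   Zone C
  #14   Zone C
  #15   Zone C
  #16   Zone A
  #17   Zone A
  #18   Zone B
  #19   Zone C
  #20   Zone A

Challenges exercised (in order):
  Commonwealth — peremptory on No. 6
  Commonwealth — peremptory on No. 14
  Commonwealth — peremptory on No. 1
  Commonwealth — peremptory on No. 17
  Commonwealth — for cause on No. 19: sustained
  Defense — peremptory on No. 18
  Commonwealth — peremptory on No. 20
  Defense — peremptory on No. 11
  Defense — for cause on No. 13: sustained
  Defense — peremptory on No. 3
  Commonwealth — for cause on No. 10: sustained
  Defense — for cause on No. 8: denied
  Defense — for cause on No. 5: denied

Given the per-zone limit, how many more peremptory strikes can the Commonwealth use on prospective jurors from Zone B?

3

Commonwealth peremptories so far: #6, #14, #1, #17, #20 — 5 of 8 used, 3 left overall.
Against Zone B: #1 — 1 used; per-zone cap 4 leaves 3.
Binding limit: min(3, 3) = 3.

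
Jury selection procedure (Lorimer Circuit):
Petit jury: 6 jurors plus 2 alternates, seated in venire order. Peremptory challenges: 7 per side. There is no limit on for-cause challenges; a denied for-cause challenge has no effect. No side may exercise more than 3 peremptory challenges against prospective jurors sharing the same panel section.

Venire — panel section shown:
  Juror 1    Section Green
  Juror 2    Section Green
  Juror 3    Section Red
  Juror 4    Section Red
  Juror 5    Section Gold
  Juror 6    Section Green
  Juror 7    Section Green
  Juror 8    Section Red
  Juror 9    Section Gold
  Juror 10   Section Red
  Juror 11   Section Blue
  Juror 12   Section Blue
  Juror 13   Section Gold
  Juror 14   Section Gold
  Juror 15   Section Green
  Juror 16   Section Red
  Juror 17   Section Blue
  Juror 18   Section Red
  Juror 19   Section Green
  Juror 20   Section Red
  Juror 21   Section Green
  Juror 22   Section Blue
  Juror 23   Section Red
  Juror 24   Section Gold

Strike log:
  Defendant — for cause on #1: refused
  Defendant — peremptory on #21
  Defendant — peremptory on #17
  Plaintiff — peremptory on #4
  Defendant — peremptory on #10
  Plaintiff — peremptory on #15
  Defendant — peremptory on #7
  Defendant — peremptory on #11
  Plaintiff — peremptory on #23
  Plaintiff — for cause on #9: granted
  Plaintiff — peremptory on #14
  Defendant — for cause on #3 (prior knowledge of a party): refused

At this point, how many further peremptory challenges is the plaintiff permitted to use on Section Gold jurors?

Plaintiff peremptories so far: #4, #15, #23, #14 — 4 of 7 used, 3 left overall.
Against Section Gold: #14 — 1 used; per-section cap 3 leaves 2.
Binding limit: min(3, 2) = 2.

2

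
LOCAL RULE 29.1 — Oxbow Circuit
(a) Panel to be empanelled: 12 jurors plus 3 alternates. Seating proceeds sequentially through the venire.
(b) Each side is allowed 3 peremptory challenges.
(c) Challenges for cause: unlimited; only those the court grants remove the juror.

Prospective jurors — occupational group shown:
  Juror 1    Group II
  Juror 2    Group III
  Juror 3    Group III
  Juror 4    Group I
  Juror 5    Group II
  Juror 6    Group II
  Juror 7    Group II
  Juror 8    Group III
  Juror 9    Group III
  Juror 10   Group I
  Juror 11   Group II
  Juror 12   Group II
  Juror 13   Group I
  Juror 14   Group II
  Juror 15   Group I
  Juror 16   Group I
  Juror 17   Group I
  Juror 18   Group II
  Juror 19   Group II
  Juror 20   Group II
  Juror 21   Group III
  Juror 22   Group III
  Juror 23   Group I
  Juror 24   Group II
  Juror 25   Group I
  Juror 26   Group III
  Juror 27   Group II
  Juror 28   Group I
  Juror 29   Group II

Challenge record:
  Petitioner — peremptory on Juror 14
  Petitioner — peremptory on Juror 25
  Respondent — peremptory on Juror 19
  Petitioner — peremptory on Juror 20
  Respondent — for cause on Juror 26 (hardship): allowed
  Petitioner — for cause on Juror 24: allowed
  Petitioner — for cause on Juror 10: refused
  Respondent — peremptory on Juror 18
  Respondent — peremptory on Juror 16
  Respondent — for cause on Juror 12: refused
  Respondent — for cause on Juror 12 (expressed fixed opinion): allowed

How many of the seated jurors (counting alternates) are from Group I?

Removed: #12, #14, #16, #18, #19, #20, #24, #25, #26.
Seated (15 incl. alternates): #1, #2, #3, #4, #5, #6, #7, #8, #9, #10, #11, #13, #15, #17, #21.
Of those, in Group I: #4, #10, #13, #15, #17 → 5.

5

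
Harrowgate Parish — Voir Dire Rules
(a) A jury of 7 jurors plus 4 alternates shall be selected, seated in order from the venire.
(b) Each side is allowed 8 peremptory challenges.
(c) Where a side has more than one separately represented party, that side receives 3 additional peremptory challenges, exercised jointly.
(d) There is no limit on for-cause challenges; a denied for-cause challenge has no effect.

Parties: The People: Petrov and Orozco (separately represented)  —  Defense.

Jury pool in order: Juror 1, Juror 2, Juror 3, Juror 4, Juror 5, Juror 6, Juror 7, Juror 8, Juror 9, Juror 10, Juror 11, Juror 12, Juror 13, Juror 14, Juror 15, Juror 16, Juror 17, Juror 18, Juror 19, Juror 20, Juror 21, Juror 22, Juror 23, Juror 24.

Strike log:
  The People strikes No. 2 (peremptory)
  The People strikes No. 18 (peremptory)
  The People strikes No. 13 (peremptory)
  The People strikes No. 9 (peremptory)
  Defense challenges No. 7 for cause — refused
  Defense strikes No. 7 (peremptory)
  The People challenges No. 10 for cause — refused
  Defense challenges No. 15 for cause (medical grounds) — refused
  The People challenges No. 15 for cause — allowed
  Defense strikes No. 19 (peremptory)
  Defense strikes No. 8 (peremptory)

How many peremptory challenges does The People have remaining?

The People allotment: 8 base + 3 multi-party = 11.
The People peremptories used: #2, #18, #13, #9 — 4 (for-cause on #10, #15 don't count).
Remaining: 11 − 4 = 7.

7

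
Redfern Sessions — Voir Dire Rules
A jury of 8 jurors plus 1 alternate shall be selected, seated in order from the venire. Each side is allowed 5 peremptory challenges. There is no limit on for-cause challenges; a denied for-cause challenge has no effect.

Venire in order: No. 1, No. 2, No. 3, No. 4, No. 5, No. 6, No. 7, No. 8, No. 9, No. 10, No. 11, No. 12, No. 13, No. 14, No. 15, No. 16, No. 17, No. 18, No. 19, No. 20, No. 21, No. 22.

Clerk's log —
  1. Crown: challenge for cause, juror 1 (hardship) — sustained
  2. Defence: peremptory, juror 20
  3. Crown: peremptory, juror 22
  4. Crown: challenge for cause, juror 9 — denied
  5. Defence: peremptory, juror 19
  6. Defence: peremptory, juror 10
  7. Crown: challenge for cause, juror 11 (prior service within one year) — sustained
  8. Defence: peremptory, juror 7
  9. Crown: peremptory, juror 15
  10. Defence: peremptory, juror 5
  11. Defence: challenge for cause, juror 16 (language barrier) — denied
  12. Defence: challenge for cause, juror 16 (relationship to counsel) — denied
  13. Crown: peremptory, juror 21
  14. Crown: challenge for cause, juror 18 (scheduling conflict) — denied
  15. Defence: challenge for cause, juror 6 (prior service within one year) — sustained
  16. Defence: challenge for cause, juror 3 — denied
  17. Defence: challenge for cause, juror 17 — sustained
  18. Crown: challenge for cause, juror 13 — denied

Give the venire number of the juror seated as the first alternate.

16

Removed: #1, #5, #6, #7, #10, #11, #15, #17, #19, #20, #21, #22. (#3, #9, #13, #16, #18 stay — for-cause denied.)
Seating in order: seats 1–8 → #2, #3, #4, #8, #9, #12, #13, #14; alternates → #16.
So alternate 1 is #16.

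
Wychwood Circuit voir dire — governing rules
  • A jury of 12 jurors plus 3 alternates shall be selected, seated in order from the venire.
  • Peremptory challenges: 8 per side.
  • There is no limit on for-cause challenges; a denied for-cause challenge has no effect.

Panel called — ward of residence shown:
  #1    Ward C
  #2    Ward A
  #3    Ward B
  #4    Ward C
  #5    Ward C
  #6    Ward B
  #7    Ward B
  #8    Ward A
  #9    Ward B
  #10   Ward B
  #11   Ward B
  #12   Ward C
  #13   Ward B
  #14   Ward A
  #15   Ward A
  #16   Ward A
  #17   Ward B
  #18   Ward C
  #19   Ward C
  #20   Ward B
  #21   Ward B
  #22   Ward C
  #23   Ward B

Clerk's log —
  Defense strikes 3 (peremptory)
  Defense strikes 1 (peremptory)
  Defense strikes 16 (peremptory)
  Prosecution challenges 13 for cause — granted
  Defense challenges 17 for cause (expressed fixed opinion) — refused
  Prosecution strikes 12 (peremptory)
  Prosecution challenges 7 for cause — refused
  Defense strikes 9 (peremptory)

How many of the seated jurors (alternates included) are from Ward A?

4

Removed: #1, #3, #9, #12, #13, #16.
Seated (15 incl. alternates): #2, #4, #5, #6, #7, #8, #10, #11, #14, #15, #17, #18, #19, #20, #21.
Of those, in Ward A: #2, #8, #14, #15 → 4.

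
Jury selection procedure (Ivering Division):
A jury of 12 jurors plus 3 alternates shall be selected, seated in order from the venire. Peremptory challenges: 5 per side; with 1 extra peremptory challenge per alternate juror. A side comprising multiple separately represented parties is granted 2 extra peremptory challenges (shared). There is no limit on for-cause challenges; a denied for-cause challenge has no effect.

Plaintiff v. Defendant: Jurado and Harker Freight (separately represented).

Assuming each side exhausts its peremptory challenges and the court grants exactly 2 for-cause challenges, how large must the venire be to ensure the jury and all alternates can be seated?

35

Seats to fill: 12 + 3 alternates = 15.
Peremptories — Plaintiff: 5 + 1×3 = 8; Defendant: 5 + 1×3 + 2 = 10; total 18.
For-cause removals: 2.
Minimum venire: 15 + 18 + 2 = 35.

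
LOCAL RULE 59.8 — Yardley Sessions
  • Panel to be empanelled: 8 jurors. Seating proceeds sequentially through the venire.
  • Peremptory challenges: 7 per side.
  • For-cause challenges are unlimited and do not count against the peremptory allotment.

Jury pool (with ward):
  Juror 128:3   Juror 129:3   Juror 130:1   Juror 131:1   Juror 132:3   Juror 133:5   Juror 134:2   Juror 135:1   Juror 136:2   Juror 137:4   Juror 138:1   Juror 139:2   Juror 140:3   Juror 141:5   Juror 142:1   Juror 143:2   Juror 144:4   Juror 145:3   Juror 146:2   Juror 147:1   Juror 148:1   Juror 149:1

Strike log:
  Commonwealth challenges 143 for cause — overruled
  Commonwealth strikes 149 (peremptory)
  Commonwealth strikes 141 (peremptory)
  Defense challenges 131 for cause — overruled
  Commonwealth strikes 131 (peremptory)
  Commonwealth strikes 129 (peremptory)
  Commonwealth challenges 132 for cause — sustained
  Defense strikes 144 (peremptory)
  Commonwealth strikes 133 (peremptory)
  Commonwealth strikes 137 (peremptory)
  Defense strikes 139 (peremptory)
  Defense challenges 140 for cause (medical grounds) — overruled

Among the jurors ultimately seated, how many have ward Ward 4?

Removed: #129, #131, #132, #133, #137, #139, #141, #144, #149.
Seated jurors 1–8: #128, #130, #134, #135, #136, #138, #140, #142.
None of those are in Ward 4 → 0.

0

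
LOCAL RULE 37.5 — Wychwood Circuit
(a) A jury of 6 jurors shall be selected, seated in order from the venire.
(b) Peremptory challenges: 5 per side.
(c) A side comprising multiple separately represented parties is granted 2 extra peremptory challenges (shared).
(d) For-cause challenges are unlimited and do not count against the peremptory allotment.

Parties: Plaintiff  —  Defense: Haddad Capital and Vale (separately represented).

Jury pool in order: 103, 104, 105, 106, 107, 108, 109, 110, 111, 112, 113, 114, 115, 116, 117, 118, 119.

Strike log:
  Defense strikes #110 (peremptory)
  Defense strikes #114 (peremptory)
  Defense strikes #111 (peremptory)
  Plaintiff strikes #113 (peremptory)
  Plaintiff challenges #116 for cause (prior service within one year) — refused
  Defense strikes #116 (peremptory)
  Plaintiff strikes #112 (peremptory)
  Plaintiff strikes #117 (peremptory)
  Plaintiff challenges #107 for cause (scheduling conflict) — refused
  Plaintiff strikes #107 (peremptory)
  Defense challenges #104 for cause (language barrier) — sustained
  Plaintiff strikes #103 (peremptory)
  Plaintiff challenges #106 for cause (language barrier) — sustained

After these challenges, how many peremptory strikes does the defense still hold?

Defense allotment: 5 base + 2 multi-party = 7.
Defense peremptories used: #110, #114, #111, #116 — 4 (the for-cause on #104 doesn't count).
Remaining: 7 − 4 = 3.

3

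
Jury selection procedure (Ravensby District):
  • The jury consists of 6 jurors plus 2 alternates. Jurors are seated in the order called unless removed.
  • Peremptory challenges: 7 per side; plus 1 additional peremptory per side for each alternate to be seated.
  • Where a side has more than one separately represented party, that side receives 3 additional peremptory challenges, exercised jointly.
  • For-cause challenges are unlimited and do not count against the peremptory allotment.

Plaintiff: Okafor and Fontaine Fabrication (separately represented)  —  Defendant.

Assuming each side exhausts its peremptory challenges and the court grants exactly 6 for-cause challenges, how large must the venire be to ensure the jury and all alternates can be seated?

35

Seats to fill: 6 + 2 alternates = 8.
Peremptories — Plaintiff: 7 + 1×2 + 3 = 12; Defendant: 7 + 1×2 = 9; total 21.
For-cause removals: 6.
Minimum venire: 8 + 21 + 6 = 35.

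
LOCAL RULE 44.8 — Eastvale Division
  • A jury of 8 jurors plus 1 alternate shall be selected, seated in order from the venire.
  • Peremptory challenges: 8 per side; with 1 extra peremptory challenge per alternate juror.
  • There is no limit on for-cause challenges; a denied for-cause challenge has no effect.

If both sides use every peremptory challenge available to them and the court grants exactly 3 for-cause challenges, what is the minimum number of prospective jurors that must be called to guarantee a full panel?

Seats to fill: 8 + 1 alternates = 9.
Peremptories: 8 + 1×1 = 9 per side × 2 sides = 18.
For-cause removals: 3.
Minimum venire: 9 + 18 + 3 = 30.

30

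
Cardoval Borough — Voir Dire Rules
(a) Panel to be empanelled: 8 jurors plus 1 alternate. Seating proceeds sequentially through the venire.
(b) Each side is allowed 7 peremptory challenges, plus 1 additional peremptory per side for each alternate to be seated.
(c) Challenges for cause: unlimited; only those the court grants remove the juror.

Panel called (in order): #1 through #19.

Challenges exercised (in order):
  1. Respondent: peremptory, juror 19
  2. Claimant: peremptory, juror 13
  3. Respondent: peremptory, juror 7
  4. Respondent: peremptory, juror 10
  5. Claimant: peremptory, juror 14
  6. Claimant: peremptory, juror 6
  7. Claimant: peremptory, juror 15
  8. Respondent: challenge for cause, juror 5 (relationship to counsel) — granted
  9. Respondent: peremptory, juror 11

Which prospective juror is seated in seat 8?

16

Removed: #5, #6, #7, #10, #11, #13, #14, #15, #19.
Filling seats in venire order through position 8: #1, #2, #3, #4, #8, #9, #12, #16.
So seat 8 is #16.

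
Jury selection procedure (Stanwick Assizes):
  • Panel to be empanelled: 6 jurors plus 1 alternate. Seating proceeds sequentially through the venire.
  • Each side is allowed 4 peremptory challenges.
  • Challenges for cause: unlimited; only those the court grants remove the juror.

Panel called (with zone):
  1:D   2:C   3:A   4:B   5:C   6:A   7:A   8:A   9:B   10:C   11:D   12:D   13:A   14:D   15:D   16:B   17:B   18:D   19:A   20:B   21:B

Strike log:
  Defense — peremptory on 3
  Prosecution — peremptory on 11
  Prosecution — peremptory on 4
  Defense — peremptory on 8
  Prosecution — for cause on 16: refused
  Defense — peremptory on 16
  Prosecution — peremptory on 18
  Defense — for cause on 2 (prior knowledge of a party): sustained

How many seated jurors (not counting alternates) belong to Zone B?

1

Removed: #2, #3, #4, #8, #11, #16, #18.
Seated jurors 1–6: #1, #5, #6, #7, #9, #10 (alternates #12 not counted).
Of those, in Zone B: #9 → 1.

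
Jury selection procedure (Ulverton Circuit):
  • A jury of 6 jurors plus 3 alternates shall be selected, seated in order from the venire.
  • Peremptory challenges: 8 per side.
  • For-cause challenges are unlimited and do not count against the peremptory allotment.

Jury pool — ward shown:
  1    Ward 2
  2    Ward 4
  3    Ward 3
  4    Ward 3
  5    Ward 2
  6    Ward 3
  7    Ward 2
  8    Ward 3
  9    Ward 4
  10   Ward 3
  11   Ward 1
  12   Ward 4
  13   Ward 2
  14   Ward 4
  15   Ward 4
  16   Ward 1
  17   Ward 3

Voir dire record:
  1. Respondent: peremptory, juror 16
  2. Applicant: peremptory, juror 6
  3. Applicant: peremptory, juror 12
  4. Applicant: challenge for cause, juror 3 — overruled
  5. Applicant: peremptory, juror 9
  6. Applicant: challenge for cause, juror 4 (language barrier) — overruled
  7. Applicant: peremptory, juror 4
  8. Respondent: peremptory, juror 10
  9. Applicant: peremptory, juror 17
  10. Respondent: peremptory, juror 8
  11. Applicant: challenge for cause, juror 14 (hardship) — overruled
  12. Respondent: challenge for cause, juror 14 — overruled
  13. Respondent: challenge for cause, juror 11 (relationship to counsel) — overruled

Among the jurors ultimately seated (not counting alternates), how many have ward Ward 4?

Removed: #4, #6, #8, #9, #10, #12, #16, #17.
Seated jurors 1–6: #1, #2, #3, #5, #7, #11 (alternates #13, #14, #15 not counted).
Of those, in Ward 4: #2 → 1.

1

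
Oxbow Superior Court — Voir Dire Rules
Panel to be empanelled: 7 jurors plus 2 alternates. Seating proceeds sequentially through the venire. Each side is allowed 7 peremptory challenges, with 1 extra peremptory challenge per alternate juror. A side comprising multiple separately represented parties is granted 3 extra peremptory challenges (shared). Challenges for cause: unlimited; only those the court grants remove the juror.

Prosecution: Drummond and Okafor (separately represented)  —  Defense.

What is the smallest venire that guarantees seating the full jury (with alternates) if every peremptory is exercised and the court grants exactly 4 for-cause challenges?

Seats to fill: 7 + 2 alternates = 9.
Peremptories — Prosecution: 7 + 1×2 + 3 = 12; Defense: 7 + 1×2 = 9; total 21.
For-cause removals: 4.
Minimum venire: 9 + 21 + 4 = 34.

34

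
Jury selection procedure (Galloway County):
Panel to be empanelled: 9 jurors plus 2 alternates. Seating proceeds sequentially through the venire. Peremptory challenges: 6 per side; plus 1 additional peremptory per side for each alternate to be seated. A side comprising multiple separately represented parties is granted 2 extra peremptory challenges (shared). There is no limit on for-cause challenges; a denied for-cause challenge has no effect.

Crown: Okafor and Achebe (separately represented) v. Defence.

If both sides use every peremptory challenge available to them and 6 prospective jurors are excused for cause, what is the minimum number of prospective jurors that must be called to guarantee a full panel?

Seats to fill: 9 + 2 alternates = 11.
Peremptories — Crown: 6 + 1×2 + 2 = 10; Defence: 6 + 1×2 = 8; total 18.
For-cause removals: 6.
Minimum venire: 11 + 18 + 6 = 35.

35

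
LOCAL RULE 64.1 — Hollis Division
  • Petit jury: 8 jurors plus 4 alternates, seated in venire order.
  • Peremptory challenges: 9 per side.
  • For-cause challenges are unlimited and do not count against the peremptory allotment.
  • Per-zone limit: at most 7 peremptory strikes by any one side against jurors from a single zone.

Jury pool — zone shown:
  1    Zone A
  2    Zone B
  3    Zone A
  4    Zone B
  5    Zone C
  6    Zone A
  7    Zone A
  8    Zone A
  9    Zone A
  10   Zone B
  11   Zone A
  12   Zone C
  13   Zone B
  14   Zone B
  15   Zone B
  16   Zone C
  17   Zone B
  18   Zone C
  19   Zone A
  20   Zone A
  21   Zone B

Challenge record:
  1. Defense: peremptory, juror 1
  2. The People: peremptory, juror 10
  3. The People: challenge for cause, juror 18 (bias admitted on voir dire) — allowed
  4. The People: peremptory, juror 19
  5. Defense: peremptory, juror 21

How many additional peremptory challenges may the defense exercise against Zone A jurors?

6

Defense peremptories so far: #1, #21 — 2 of 9 used, 7 left overall.
Against Zone A: #1 — 1 used; per-zone cap 7 leaves 6.
Binding limit: min(7, 6) = 6.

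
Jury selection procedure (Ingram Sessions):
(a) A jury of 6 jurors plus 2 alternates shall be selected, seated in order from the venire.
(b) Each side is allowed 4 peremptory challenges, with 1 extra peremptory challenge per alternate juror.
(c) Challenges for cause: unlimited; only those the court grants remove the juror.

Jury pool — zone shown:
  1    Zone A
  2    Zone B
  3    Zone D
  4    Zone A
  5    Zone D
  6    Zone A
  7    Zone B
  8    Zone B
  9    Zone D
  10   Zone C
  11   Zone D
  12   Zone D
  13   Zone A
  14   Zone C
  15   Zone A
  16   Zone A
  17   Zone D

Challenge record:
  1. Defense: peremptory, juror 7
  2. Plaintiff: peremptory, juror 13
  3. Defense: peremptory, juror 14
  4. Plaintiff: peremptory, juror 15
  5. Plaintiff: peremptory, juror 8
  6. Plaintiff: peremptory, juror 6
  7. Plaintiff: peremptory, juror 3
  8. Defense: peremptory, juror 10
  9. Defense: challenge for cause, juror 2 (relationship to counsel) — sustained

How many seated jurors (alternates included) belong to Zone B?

Removed: #2, #3, #6, #7, #8, #10, #13, #14, #15.
Seated (8 incl. alternates): #1, #4, #5, #9, #11, #12, #16, #17.
None of those are in Zone B → 0.

0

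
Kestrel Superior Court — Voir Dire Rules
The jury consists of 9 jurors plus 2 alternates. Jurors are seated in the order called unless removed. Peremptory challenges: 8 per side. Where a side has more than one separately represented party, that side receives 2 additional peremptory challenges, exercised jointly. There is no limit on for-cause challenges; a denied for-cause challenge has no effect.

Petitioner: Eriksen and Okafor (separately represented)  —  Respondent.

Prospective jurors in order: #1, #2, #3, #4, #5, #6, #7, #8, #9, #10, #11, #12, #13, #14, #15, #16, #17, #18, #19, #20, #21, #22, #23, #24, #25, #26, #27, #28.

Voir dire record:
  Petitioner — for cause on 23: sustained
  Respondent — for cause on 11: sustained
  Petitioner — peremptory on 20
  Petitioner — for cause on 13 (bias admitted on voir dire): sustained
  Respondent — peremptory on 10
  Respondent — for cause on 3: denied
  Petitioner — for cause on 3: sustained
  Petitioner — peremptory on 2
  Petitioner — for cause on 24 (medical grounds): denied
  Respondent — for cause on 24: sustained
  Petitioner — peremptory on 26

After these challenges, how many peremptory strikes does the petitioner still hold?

Petitioner allotment: 8 base + 2 multi-party = 10.
Petitioner peremptories used: #20, #2, #26 — 3 (for-cause on #23, #13, #3, #24 don't count).
Remaining: 10 − 3 = 7.

7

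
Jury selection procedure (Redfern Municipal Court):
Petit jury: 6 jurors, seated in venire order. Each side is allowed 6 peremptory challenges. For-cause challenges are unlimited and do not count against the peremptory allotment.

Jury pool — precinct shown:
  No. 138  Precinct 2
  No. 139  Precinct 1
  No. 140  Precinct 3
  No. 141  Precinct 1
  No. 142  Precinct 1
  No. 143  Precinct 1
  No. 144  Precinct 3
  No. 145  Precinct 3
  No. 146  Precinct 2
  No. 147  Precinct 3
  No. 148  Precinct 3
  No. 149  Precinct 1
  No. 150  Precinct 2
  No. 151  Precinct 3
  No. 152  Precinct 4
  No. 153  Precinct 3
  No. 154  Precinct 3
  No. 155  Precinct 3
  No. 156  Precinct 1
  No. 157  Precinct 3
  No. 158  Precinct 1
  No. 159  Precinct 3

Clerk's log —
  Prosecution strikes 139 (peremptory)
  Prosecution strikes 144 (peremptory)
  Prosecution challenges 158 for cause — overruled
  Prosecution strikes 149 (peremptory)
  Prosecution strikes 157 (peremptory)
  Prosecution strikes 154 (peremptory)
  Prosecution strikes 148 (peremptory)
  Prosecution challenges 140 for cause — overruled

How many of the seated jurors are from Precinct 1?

3

Removed: #139, #144, #148, #149, #154, #157.
Seated jurors 1–6: #138, #140, #141, #142, #143, #145.
Of those, in Precinct 1: #141, #142, #143 → 3.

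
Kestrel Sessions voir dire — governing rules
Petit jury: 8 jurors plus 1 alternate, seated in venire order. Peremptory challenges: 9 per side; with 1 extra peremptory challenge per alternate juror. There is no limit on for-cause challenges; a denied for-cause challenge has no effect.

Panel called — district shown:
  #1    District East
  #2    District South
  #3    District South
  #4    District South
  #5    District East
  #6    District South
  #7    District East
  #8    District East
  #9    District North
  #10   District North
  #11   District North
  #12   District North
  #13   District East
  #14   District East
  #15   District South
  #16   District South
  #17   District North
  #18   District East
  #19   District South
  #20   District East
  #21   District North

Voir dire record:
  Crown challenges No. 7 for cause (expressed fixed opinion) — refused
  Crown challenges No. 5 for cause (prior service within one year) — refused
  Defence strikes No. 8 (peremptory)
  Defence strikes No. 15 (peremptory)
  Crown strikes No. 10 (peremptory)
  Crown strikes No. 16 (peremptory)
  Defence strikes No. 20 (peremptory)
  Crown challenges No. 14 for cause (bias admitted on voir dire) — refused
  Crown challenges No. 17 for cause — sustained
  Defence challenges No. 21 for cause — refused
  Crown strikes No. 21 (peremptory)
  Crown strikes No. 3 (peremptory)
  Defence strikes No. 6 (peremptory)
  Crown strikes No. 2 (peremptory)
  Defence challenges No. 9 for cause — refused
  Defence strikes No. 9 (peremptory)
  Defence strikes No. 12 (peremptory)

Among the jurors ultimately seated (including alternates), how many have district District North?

Removed: #2, #3, #6, #8, #9, #10, #12, #15, #16, #17, #20, #21.
Seated (9 incl. alternates): #1, #4, #5, #7, #11, #13, #14, #18, #19.
Of those, in District North: #11 → 1.

1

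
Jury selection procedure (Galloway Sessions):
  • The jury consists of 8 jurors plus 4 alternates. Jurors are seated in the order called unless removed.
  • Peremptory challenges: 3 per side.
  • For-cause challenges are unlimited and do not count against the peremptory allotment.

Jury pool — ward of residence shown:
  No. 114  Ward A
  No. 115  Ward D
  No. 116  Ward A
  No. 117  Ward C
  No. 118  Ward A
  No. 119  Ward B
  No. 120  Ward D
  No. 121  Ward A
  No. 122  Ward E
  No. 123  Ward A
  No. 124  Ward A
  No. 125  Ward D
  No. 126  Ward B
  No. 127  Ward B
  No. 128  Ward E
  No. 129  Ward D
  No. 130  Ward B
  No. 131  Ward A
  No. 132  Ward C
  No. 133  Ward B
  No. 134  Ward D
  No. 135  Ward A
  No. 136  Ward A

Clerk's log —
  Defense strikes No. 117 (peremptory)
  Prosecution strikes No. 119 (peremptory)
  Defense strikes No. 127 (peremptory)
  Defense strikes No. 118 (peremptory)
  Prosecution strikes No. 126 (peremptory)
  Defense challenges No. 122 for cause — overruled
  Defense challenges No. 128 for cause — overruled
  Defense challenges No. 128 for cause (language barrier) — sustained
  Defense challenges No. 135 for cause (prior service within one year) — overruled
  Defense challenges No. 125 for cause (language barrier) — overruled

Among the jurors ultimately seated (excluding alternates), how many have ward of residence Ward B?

Removed: #117, #118, #119, #126, #127, #128.
Seated jurors 1–8: #114, #115, #116, #120, #121, #122, #123, #124 (alternates #125, #129, #130, #131 not counted).
None of those are in Ward B → 0.

0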